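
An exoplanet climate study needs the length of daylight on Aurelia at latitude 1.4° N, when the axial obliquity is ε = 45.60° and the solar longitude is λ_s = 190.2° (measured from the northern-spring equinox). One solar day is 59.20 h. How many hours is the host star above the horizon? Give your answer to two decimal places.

Solar declination: sin δ = sin ε · sin λ_s = sin 45.60° × sin 190.2° = -0.12652, so δ = -7.269°.
cos H₀ = −tan φ · tan δ = −tan(+1.4°) × tan(-7.269°) = 0.0031, so H₀ = 1.5677 rad = 89.82°.
Daylight = 2H₀/(2π) × 59.20 h = (1.5677/π) × 59.20 = 29.54 h.

29.54 h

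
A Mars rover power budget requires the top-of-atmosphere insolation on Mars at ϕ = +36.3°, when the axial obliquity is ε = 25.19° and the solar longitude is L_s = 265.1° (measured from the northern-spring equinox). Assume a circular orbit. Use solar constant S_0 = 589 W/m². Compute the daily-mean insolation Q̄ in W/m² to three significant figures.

Solar declination: sin δ = sin ε · sin L_s = sin 25.19° × sin 265.1° = -0.42407, so δ = -25.092°.
cos h₀ = −tan(+36.3°) tan(-25.092°) = 0.3440, h₀ = 1.2197 rad.
Bracket: h₀ sin ϕ sin δ + cos ϕ cos δ sin h₀ = 1.2197×0.59201×-0.42407 + 0.80593×0.90563×0.93898 = -0.306210 + 0.685337 = 0.379127.
Q̄ = (S_0/π) × [bracket] = (589/π) × 0.379127 = 71.08 W/m².

Q̄ ≈ 71.1 W/m²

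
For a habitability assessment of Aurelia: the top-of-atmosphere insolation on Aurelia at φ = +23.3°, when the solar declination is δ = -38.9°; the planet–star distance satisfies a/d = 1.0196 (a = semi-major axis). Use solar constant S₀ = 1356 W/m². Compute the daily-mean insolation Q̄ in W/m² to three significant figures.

Q̄ ≈ 165 W/m²

cos H₀ = −tan(+23.3°) tan(-38.900°) = 0.3475, H₀ = 1.2159 rad.
Bracket: H₀ sin φ sin δ + cos φ cos δ sin H₀ = 1.2159×0.39555×-0.62796 + 0.91845×0.77824×0.93768 = -0.302017 + 0.670230 = 0.368213.
Inverse-square distance factor (a/d)² = 1.0196² = 1.039584.
Q̄ = (S₀/π) × 1.039584 × [bracket] = (1356/π) × 1.039584 × 0.368213 = 165.2 W/m².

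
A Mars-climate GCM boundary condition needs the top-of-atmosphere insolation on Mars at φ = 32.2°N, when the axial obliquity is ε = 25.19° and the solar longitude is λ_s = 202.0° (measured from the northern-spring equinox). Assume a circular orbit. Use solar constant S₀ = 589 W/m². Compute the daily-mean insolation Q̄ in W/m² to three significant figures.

Q̄ ≈ 132 W/m²

Solar declination: sin δ = sin ε · sin λ_s = sin 25.19° × sin 202.0° = -0.15944, so δ = -9.174°.
cos H₀ = −tan(+32.2°) tan(-9.174°) = 0.1017, H₀ = 1.4689 rad.
Bracket: H₀ sin φ sin δ + cos φ cos δ sin H₀ = 1.4689×0.53288×-0.15944 + 0.84619×0.98721×0.99481 = -0.124801 + 0.831032 = 0.706231.
Q̄ = (S₀/π) × [bracket] = (589/π) × 0.706231 = 132.4 W/m².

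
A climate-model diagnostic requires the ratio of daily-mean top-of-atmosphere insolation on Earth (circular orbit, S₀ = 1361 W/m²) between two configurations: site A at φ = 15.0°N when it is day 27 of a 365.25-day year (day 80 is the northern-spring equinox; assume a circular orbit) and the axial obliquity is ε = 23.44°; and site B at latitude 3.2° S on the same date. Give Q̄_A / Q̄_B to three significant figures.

— Configuration A (φ=+15.0°):
Solar longitude: λ_s = 360° × (27 − 80)/365.25 = -52.238°, i.e. -52.238° + 360° = 307.762°.
sin δ = sin 23.44° × sin 307.762° = -0.31448, so δ = -18.329°.
cos H₀ = −tan(+15.0°) tan(-18.329°) = 0.0888, H₀ = 1.4819 rad.
Bracket: H₀ sin φ sin δ + cos φ cos δ sin H₀ = 1.4819×0.25882×-0.31448 + 0.96593×0.94927×0.99605 = -0.120617 + 0.913307 = 0.792690.
Q̄ = (S₀/π) × [bracket] = (1361/π) × 0.792690 = 343.41 W/m².
— Configuration B (φ=-3.2°):
cos H₀ = −tan(-3.2°) tan(-18.329°) = -0.0185, H₀ = 1.5893 rad.
Bracket: H₀ sin φ sin δ + cos φ cos δ sin H₀ = 1.5893×-0.05582×-0.31448 + 0.99844×0.94927×0.99983 = 0.027899 + 0.947628 = 0.975527.
Q̄ = (S₀/π) × [bracket] = (1361/π) × 0.975527 = 422.62 W/m².
Ratio Q̄_A / Q̄_B = 343.41 / 422.62 = 0.8126.

Q̄_A / Q̄_B ≈ 0.813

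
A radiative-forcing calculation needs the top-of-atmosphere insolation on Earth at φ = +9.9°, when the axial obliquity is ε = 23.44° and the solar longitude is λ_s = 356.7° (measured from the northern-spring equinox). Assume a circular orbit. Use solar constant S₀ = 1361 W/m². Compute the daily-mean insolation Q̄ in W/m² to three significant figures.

Solar declination: sin δ = sin ε · sin λ_s = sin 23.44° × sin 356.7° = -0.02290, so δ = -1.312°.
cos H₀ = −tan(+9.9°) tan(-1.312°) = 0.0040, H₀ = 1.5668 rad.
Bracket: H₀ sin φ sin δ + cos φ cos δ sin H₀ = 1.5668×0.17193×-0.02290 + 0.98511×0.99974×0.99999 = -0.006169 + 0.984844 = 0.978675.
Q̄ = (S₀/π) × [bracket] = (1361/π) × 0.978675 = 424.0 W/m².

Q̄ ≈ 424 W/m²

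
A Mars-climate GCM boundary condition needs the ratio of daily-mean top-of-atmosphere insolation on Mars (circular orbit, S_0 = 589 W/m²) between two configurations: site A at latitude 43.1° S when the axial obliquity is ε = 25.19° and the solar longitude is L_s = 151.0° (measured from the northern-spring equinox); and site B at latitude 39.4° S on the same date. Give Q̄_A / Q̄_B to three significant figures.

Q̄_A / Q̄_B ≈ 0.902

— Configuration A (ϕ=-43.1°):
Solar declination: sin δ = sin ε · sin L_s = sin 25.19° × sin 151.0° = 0.20635, so δ = +11.908°.
cos h₀ = −tan(-43.1°) tan(+11.908°) = 0.1973, h₀ = 1.3722 rad.
Bracket: h₀ sin ϕ sin δ + cos ϕ cos δ sin h₀ = 1.3722×-0.68327×0.20635 + 0.73016×0.97848×0.98033 = -0.193470 + 0.700394 = 0.506924.
Q̄ = (S_0/π) × [bracket] = (589/π) × 0.506924 = 95.040 W/m².
— Configuration B (ϕ=-39.4°):
cos h₀ = −tan(-39.4°) tan(+11.908°) = 0.1732, h₀ = 1.3967 rad.
Bracket: h₀ sin ϕ sin δ + cos ϕ cos δ sin h₀ = 1.3967×-0.63473×0.20635 + 0.77273×0.97848×0.98488 = -0.182935 + 0.744669 = 0.561734.
Q̄ = (S_0/π) × [bracket] = (589/π) × 0.561734 = 105.32 W/m².
Ratio Q̄_A / Q̄_B = 95.040 / 105.32 = 0.9024.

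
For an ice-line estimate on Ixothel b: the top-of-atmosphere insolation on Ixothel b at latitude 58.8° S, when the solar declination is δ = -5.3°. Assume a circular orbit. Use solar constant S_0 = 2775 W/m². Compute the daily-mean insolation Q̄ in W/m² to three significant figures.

cos h₀ = −tan(-58.8°) tan(-5.300°) = -0.1532, h₀ = 1.7246 rad.
Bracket: h₀ sin ϕ sin δ + cos ϕ cos δ sin h₀ = 1.7246×-0.85536×-0.09237 + 0.51803×0.99572×0.98820 = 0.136260 + 0.509726 = 0.645986.
Q̄ = (S_0/π) × [bracket] = (2775/π) × 0.645986 = 570.6 W/m².

Q̄ ≈ 571 W/m²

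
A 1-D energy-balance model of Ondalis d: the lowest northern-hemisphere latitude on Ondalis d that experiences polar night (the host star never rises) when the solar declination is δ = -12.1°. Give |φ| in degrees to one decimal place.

Polar night requires cos H₀ = −tan φ tan δ ≥ 1, i.e. tan φ tan δ ≤ −1.
The boundary is |tan φ| · |tan δ| = 1, so |φ| = 90° − |δ| = 90° − 12.1° = 77.9° in the northern hemisphere.

|φ| = 77.9°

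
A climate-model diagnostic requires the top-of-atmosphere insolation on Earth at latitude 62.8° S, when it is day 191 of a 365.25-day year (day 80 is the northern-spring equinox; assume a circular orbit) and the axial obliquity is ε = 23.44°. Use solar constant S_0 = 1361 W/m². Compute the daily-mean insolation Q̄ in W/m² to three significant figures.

Q̄ ≈ 17.1 W/m²

Solar longitude: L_s = 360° × (191 − 80)/365.25 = 109.405°.
sin δ = sin 23.44° × sin 109.405° = 0.37519, so δ = +22.036°.
cos h₀ = −tan(-62.8°) tan(+22.036°) = 0.7876, h₀ = 0.6639 rad.
Bracket: h₀ sin ϕ sin δ + cos ϕ cos δ sin h₀ = 0.6639×-0.88942×0.37519 + 0.45710×0.92695×0.61621 = -0.221544 + 0.261094 = 0.039550.
Q̄ = (S_0/π) × [bracket] = (1361/π) × 0.039550 = 17.13 W/m².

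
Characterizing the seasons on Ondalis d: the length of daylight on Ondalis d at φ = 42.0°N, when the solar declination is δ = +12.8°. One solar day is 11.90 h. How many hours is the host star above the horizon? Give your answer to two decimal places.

6.73 h

cos H₀ = −tan φ · tan δ = −tan(+42.0°) × tan(+12.800°) = -0.2046, so H₀ = 1.7768 rad = 101.80°.
Daylight = 2H₀/(2π) × 11.90 h = (1.7768/π) × 11.90 = 6.73 h.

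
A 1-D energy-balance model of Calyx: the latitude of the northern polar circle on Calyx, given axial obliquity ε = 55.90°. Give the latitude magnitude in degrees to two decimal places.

34.10°

The polar circle is the lowest latitude that experiences at least one full rotation of continuous daylight at the northern-summer solstice; it lies at |ϕ| = 90° − ε = 90° − 55.90° = 34.10°.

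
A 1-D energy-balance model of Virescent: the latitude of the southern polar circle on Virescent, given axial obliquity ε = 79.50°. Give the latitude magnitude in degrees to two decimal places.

10.50°

The polar circle is the lowest latitude that experiences at least one full rotation of continuous darkness at the northern-summer solstice; it lies at |φ| = 90° − ε = 90° − 79.50° = 10.50°.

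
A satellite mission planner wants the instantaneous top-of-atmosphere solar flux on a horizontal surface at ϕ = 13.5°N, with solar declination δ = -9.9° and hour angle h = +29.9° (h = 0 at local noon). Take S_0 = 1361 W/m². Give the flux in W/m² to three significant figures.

1.08e+03 W/m²

cos θ_z = sin ϕ sin δ + cos ϕ cos δ cos h = -0.040136 + 0.830392 = 0.790256.
Flux = S_0 · cos θ_z = 1361 × 0.790256 = 1076 W/m².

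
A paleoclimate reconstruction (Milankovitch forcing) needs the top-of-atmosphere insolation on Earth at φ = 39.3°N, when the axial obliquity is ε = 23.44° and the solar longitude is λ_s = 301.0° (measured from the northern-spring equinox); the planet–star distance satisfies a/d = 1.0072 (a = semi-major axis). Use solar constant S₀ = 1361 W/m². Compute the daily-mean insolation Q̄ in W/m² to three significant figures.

Solar declination: sin δ = sin ε · sin λ_s = sin 23.44° × sin 301.0° = -0.34097, so δ = -19.936°.
cos H₀ = −tan(+39.3°) tan(-19.936°) = 0.2969, H₀ = 1.2694 rad.
Bracket: H₀ sin φ sin δ + cos φ cos δ sin H₀ = 1.2694×0.63338×-0.34097 + 0.77384×0.94007×0.95492 = -0.274144 + 0.694670 = 0.420526.
Inverse-square distance factor (a/d)² = 1.0072² = 1.014452.
Q̄ = (S₀/π) × 1.014452 × [bracket] = (1361/π) × 1.014452 × 0.420526 = 184.8 W/m².

Q̄ ≈ 185 W/m²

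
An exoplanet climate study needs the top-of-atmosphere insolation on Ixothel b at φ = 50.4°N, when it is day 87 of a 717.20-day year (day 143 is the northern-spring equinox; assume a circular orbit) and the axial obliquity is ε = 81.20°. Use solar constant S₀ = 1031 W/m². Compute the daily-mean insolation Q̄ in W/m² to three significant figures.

Q̄ ≈ 39.1 W/m²

Solar longitude: λ_s = 360° × (87 − 143)/717.20 = -28.109°, i.e. -28.109° + 360° = 331.891°.
sin δ = sin 81.20° × sin 331.891° = -0.46561, so δ = -27.750°.
cos H₀ = −tan(+50.4°) tan(-27.750°) = 0.6360, H₀ = 0.8815 rad.
Bracket: H₀ sin φ sin δ + cos φ cos δ sin H₀ = 0.8815×0.77051×-0.46561 + 0.63742×0.88499×0.77172 = -0.316244 + 0.435335 = 0.119091.
Q̄ = (S₀/π) × [bracket] = (1031/π) × 0.119091 = 39.08 W/m².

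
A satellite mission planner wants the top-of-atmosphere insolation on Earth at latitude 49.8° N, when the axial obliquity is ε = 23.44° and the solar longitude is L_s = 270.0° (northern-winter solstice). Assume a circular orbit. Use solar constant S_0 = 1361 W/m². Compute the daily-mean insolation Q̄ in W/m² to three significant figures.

Q̄ ≈ 84.4 W/m²

Solar declination: sin δ = sin ε · sin L_s = sin 23.44° × sin 270.0° = -0.39779, so δ = -23.440°.
cos h₀ = −tan(+49.8°) tan(-23.440°) = 0.5131, h₀ = 1.0321 rad.
Bracket: h₀ sin ϕ sin δ + cos ϕ cos δ sin h₀ = 1.0321×0.76380×-0.39779 + 0.64546×0.91748×0.85835 = -0.313585 + 0.508312 = 0.194727.
Q̄ = (S_0/π) × [bracket] = (1361/π) × 0.194727 = 84.36 W/m².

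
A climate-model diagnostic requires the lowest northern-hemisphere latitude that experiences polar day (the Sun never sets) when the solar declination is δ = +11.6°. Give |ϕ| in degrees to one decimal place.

|ϕ| = 78.4°

Polar day requires cos h₀ = −tan ϕ tan δ ≤ −1, i.e. tan ϕ tan δ ≥ 1.
The boundary is |tan ϕ| · |tan δ| = 1, so |ϕ| = 90° − |δ| = 90° − 11.6° = 78.4° in the northern hemisphere.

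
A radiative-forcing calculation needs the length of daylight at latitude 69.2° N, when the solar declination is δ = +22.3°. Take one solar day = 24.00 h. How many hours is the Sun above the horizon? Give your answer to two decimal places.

24.00 h

Sunrise equation: cos h₀ = −tan ϕ · tan δ = -1.0797 ≤ −1, so the Sun never sets (polar day) and h₀ = π.
Daylight = 2h₀/(2π) × 24.00 h = (3.1416/π) × 24.00 = 24.00 h.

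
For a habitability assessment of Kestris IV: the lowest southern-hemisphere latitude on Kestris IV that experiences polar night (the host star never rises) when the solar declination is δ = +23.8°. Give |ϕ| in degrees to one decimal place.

|ϕ| = 66.2°

Polar night requires cos h₀ = −tan ϕ tan δ ≥ 1, i.e. tan ϕ tan δ ≤ −1.
The boundary is |tan ϕ| · |tan δ| = 1, so |ϕ| = 90° − |δ| = 90° − 23.8° = 66.2° in the southern hemisphere.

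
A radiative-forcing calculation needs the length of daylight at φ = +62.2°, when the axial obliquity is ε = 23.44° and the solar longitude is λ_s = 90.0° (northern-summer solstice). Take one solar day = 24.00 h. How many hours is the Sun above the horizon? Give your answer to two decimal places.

Solar declination: sin δ = sin ε · sin λ_s = sin 23.44° × sin 90.0° = 0.39779, so δ = +23.440°.
cos H₀ = −tan φ · tan δ = −tan(+62.2°) × tan(+23.440°) = -0.8223, so H₀ = 2.5363 rad = 145.32°.
Daylight = 2H₀/(2π) × 24.00 h = (2.5363/π) × 24.00 = 19.38 h.

19.38 h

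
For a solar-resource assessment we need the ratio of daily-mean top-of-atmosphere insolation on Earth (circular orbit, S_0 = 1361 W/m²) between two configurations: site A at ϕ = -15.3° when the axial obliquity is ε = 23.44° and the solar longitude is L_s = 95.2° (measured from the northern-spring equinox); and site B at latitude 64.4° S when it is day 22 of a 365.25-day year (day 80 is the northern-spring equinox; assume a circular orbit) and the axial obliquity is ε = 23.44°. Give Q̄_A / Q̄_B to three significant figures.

Q̄_A / Q̄_B ≈ 0.729

— Configuration A (ϕ=-15.3°):
Solar declination: sin δ = sin ε · sin L_s = sin 23.44° × sin 95.2° = 0.39615, so δ = +23.338°.
cos h₀ = −tan(-15.3°) tan(+23.338°) = 0.1180, h₀ = 1.4525 rad.
Bracket: h₀ sin ϕ sin δ + cos ϕ cos δ sin h₀ = 1.4525×-0.26387×0.39615 + 0.96456×0.91819×0.99301 = -0.151833 + 0.879459 = 0.727626.
Q̄ = (S_0/π) × [bracket] = (1361/π) × 0.727626 = 315.22 W/m².
— Configuration B (ϕ=-64.4°):
Solar longitude: L_s = 360° × (22 − 80)/365.25 = -57.166°, i.e. -57.166° + 360° = 302.834°.
sin δ = sin 23.44° × sin 302.834° = -0.33424, so δ = -19.526°.
cos h₀ = −tan(-64.4°) tan(-19.526°) = -0.7402, h₀ = 2.4041 rad.
Bracket: h₀ sin ϕ sin δ + cos ϕ cos δ sin h₀ = 2.4041×-0.90183×-0.33424 + 0.43209×0.94249×0.67240 = 0.724662 + 0.273829 = 0.998491.
Q̄ = (S_0/π) × [bracket] = (1361/π) × 0.998491 = 432.57 W/m².
Ratio Q̄_A / Q̄_B = 315.22 / 432.57 = 0.7287.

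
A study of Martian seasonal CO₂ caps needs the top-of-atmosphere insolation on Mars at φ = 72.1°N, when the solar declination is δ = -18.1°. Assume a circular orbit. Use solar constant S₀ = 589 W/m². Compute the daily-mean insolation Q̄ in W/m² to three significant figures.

cos H₀ = −tan(+72.1°) tan(-18.100°) = 1.0119 ≥ 1 ⇒ polar night, H₀ = 0 and Q̄ = 0.

Q̄ ≈ 0.00 W/m²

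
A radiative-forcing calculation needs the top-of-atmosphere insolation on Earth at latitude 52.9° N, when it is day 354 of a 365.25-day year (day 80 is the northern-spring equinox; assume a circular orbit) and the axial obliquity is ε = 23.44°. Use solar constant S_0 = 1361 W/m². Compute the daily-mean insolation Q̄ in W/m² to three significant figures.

Q̄ ≈ 64.5 W/m²

Solar longitude: L_s = 360° × (354 − 80)/365.25 = 270.062°.
sin δ = sin 23.44° × sin 270.062° = -0.39779, so δ = -23.440°.
cos h₀ = −tan(+52.9°) tan(-23.440°) = 0.5733, h₀ = 0.9603 rad.
Bracket: h₀ sin ϕ sin δ + cos ϕ cos δ sin h₀ = 0.9603×0.79758×-0.39779 + 0.60321×0.91748×0.81936 = -0.304674 + 0.453461 = 0.148787.
Q̄ = (S_0/π) × [bracket] = (1361/π) × 0.148787 = 64.46 W/m².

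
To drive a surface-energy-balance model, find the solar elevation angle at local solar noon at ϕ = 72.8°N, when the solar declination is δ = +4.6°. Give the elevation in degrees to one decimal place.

21.8°

At local noon the hour angle is zero, so the zenith angle equals |ϕ − δ| = |+72.8° − (+4.600°)| = 68.200°.
Elevation = 90° − 68.200° = 21.8°.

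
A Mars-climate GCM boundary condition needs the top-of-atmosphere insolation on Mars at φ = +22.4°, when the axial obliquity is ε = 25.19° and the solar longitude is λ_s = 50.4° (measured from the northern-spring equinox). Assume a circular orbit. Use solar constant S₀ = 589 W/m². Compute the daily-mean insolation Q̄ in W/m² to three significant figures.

Q̄ ≈ 202 W/m²

Solar declination: sin δ = sin ε · sin λ_s = sin 25.19° × sin 50.4° = 0.32795, so δ = +19.144°.
cos H₀ = −tan(+22.4°) tan(+19.144°) = -0.1431, H₀ = 1.7144 rad.
Bracket: H₀ sin φ sin δ + cos φ cos δ sin H₀ = 1.7144×0.38107×0.32795 + 0.92455×0.94470×0.98971 = 0.214252 + 0.864435 = 1.078687.
Q̄ = (S₀/π) × [bracket] = (589/π) × 1.078687 = 202.2 W/m².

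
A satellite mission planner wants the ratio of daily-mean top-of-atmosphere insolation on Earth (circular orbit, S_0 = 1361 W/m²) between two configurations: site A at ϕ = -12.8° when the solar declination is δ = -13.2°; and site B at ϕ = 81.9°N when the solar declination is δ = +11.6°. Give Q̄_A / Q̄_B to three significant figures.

— Configuration A (ϕ=-12.8°):
cos h₀ = −tan(-12.8°) tan(-13.200°) = -0.0533, h₀ = 1.6241 rad.
Bracket: h₀ sin ϕ sin δ + cos ϕ cos δ sin h₀ = 1.6241×-0.22155×-0.22835 + 0.97515×0.97358×0.99858 = 0.082165 + 0.948038 = 1.030203.
Q̄ = (S_0/π) × [bracket] = (1361/π) × 1.030203 = 446.30 W/m².
— Configuration B (ϕ=+81.9°):
cos h₀ = −tan(+81.9°) tan(+11.600°) = -1.4423 ≤ −1 ⇒ polar day, h₀ = π.
Bracket: h₀ sin ϕ sin δ + cos ϕ cos δ sin h₀ = 3.1416×0.99002×0.20108 + 0.14090×0.97958×0.00000 = 0.625408 + 0.000000 = 0.625408.
Q̄ = (S_0/π) × [bracket] = (1361/π) × 0.625408 = 270.94 W/m².
Ratio Q̄_A / Q̄_B = 446.30 / 270.94 = 1.647.

Q̄_A / Q̄_B ≈ 1.65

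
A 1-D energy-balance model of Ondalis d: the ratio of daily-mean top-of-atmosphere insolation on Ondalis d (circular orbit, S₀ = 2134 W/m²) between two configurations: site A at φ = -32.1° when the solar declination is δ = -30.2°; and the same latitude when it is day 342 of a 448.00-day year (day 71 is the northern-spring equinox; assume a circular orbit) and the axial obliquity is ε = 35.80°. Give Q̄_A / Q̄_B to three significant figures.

Q̄_A / Q̄_B ≈ 1.08

— Configuration A (φ=-32.1°):
cos H₀ = −tan(-32.1°) tan(-30.200°) = -0.3651, H₀ = 1.9445 rad.
Bracket: H₀ sin φ sin δ + cos φ cos δ sin H₀ = 1.9445×-0.53140×-0.50302 + 0.84712×0.86427×0.93097 = 0.519774 + 0.681601 = 1.201375.
Q̄ = (S₀/π) × [bracket] = (2134/π) × 1.201375 = 816.06 W/m².
— Configuration B (φ=-32.1°):
Solar longitude: λ_s = 360° × (342 − 71)/448.00 = 217.768°.
sin δ = sin 35.80° × sin 217.768° = -0.35827, so δ = -20.994°.
cos H₀ = −tan(-32.1°) tan(-20.994°) = -0.2407, H₀ = 1.8139 rad.
Bracket: H₀ sin φ sin δ + cos φ cos δ sin H₀ = 1.8139×-0.53140×-0.35827 + 0.84712×0.93362×0.97060 = 0.345339 + 0.767636 = 1.112975.
Q̄ = (S₀/π) × [bracket] = (2134/π) × 1.112975 = 756.01 W/m².
Ratio Q̄_A / Q̄_B = 816.06 / 756.01 = 1.079.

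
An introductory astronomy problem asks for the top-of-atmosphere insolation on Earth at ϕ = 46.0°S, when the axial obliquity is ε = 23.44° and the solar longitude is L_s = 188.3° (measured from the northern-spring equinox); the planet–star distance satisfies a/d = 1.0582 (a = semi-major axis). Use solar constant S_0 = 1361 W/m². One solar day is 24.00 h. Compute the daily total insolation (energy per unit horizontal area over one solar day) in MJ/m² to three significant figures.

31.8 MJ/m²

Solar declination: sin δ = sin ε · sin L_s = sin 23.44° × sin 188.3° = -0.05742, so δ = -3.292°.
cos h₀ = −tan(-46.0°) tan(-3.292°) = -0.0596, h₀ = 1.6304 rad.
Bracket: h₀ sin ϕ sin δ + cos ϕ cos δ sin h₀ = 1.6304×-0.71934×-0.05742 + 0.69466×0.99835×0.99822 = 0.067343 + 0.692279 = 0.759622.
Inverse-square distance factor (a/d)² = 1.0582² = 1.119787.
Q̄ = (S_0/π) × 1.119787 × [bracket] = (1361/π) × 1.119787 × 0.759622 = 368.50 W/m².
Daily total = Q̄ × 24.00 h × 3600 s/h = 368.50 × 24.00 × 3600 / 10⁶ = 31.84 MJ/m².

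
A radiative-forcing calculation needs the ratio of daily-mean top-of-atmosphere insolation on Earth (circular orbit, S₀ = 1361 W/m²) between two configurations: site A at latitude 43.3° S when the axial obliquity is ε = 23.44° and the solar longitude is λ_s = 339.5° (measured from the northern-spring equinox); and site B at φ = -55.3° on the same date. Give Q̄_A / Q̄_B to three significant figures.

— Configuration A (φ=-43.3°):
Solar declination: sin δ = sin ε · sin λ_s = sin 23.44° × sin 339.5° = -0.13931, so δ = -8.008°.
cos H₀ = −tan(-43.3°) tan(-8.008°) = -0.1326, H₀ = 1.7038 rad.
Bracket: H₀ sin φ sin δ + cos φ cos δ sin H₀ = 1.7038×-0.68582×-0.13931 + 0.72777×0.99025×0.99117 = 0.162784 + 0.714311 = 0.877095.
Q̄ = (S₀/π) × [bracket] = (1361/π) × 0.877095 = 379.97 W/m².
— Configuration B (φ=-55.3°):
cos H₀ = −tan(-55.3°) tan(-8.008°) = -0.2032, H₀ = 1.7754 rad.
Bracket: H₀ sin φ sin δ + cos φ cos δ sin H₀ = 1.7754×-0.82214×-0.13931 + 0.56928×0.99025×0.97914 = 0.203341 + 0.551970 = 0.755311.
Q̄ = (S₀/π) × [bracket] = (1361/π) × 0.755311 = 327.22 W/m².
Ratio Q̄_A / Q̄_B = 379.97 / 327.22 = 1.161.

Q̄_A / Q̄_B ≈ 1.16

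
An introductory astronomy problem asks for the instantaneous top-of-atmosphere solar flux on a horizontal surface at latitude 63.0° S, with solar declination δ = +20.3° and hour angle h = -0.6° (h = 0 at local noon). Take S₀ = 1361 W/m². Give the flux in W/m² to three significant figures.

159 W/m²

cos θ_z = sin φ sin δ + cos φ cos δ cos h = -0.309122 + 0.425769 = 0.116647.
Flux = S₀ · cos θ_z = 1361 × 0.116647 = 158.8 W/m².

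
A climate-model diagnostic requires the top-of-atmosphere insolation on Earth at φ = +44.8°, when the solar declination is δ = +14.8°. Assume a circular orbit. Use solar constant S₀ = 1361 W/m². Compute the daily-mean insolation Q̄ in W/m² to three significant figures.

cos H₀ = −tan(+44.8°) tan(+14.800°) = -0.2624, H₀ = 1.8363 rad.
Bracket: H₀ sin φ sin δ + cos φ cos δ sin H₀ = 1.8363×0.70463×0.25545 + 0.70957×0.96682×0.96497 = 0.330530 + 0.661995 = 0.992525.
Q̄ = (S₀/π) × [bracket] = (1361/π) × 0.992525 = 430.0 W/m².

Q̄ ≈ 430 W/m²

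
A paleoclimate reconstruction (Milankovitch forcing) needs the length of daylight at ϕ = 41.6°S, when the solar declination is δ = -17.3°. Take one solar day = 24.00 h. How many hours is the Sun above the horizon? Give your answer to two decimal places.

cos h₀ = −tan ϕ · tan δ = −tan(-41.6°) × tan(-17.300°) = -0.2765, so h₀ = 1.8510 rad = 106.05°.
Daylight = 2h₀/(2π) × 24.00 h = (1.8510/π) × 24.00 = 14.14 h.

14.14 h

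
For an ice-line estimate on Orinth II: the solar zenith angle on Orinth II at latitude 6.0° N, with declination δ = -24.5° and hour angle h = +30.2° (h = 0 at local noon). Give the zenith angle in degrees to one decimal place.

cos θ_z = sin ϕ sin δ + cos ϕ cos δ cos h = -0.043347 + 0.782148 = 0.738801.
θ_z = arccos(0.738801) = 42.4°.

θ_z = 42.4°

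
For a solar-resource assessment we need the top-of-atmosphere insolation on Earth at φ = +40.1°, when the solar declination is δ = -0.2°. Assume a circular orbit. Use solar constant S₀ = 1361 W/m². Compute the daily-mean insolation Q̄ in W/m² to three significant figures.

Q̄ ≈ 330 W/m²

cos H₀ = −tan(+40.1°) tan(-0.200°) = 0.0029, H₀ = 1.5679 rad.
Bracket: H₀ sin φ sin δ + cos φ cos δ sin H₀ = 1.5679×0.64412×-0.00349 + 0.76492×0.99999×1.00000 = -0.003525 + 0.764912 = 0.761387.
Q̄ = (S₀/π) × [bracket] = (1361/π) × 0.761387 = 329.8 W/m².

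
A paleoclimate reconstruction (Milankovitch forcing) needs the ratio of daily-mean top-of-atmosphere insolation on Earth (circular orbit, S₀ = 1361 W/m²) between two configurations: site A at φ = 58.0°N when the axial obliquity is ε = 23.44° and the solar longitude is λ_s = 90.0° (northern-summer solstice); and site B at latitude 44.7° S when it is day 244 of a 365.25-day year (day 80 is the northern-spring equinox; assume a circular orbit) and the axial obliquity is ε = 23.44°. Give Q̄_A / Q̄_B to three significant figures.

Q̄_A / Q̄_B ≈ 1.99

— Configuration A (φ=+58.0°):
Solar declination: sin δ = sin ε · sin λ_s = sin 23.44° × sin 90.0° = 0.39779, so δ = +23.440°.
cos H₀ = −tan(+58.0°) tan(+23.440°) = -0.6939, H₀ = 2.3376 rad.
Bracket: H₀ sin φ sin δ + cos φ cos δ sin H₀ = 2.3376×0.84805×0.39779 + 0.52992×0.91748×0.72012 = 0.788580 + 0.350116 = 1.138696.
Q̄ = (S₀/π) × [bracket] = (1361/π) × 1.138696 = 493.31 W/m².
— Configuration B (φ=-44.7°):
Solar longitude: λ_s = 360° × (244 − 80)/365.25 = 161.643°.
sin δ = sin 23.44° × sin 161.643° = 0.12528, so δ = +7.197°.
cos H₀ = −tan(-44.7°) tan(+7.197°) = 0.1250, H₀ = 1.4455 rad.
Bracket: H₀ sin φ sin δ + cos φ cos δ sin H₀ = 1.4455×-0.70339×0.12528 + 0.71080×0.99212×0.99216 = -0.127378 + 0.699670 = 0.572292.
Q̄ = (S₀/π) × [bracket] = (1361/π) × 0.572292 = 247.93 W/m².
Ratio Q̄_A / Q̄_B = 493.31 / 247.93 = 1.990.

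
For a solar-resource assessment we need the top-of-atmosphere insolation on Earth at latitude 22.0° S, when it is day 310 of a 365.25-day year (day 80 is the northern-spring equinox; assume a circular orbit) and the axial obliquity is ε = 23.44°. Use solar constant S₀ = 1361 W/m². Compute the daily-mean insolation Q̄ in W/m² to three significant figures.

Solar longitude: λ_s = 360° × (310 − 80)/365.25 = 226.694°.
sin δ = sin 23.44° × sin 226.694° = -0.28947, so δ = -16.826°.
cos H₀ = −tan(-22.0°) tan(-16.826°) = -0.1222, H₀ = 1.6933 rad.
Bracket: H₀ sin φ sin δ + cos φ cos δ sin H₀ = 1.6933×-0.37461×-0.28947 + 0.92718×0.95719×0.99251 = 0.183619 + 0.880840 = 1.064459.
Q̄ = (S₀/π) × [bracket] = (1361/π) × 1.064459 = 461.1 W/m².

Q̄ ≈ 461 W/m²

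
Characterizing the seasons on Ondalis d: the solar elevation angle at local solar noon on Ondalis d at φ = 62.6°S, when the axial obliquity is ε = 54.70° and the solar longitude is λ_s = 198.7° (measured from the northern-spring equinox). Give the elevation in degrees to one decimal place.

42.6°

Solar declination: sin δ = sin ε · sin λ_s = sin 54.70° × sin 198.7° = -0.26166, so δ = -15.169°.
At local noon the hour angle is zero, so the zenith angle equals |φ − δ| = |-62.6° − (-15.169°)| = 47.431°.
Elevation = 90° − 47.431° = 42.6°.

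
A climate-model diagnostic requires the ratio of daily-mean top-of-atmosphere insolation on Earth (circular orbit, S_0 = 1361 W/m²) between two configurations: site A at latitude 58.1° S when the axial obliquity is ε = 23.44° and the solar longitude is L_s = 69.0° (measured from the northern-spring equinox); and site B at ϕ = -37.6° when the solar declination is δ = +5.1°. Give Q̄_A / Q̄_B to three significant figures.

Q̄_A / Q̄_B ≈ 0.143

— Configuration A (ϕ=-58.1°):
Solar declination: sin δ = sin ε · sin L_s = sin 23.44° × sin 69.0° = 0.37137, so δ = +21.800°.
cos h₀ = −tan(-58.1°) tan(+21.800°) = 0.6426, h₀ = 0.8729 rad.
Bracket: h₀ sin ϕ sin δ + cos ϕ cos δ sin h₀ = 0.8729×-0.84897×0.37137 + 0.52844×0.92849×0.76622 = -0.275210 + 0.375947 = 0.100737.
Q̄ = (S_0/π) × [bracket] = (1361/π) × 0.100737 = 43.641 W/m².
— Configuration B (ϕ=-37.6°):
cos h₀ = −tan(-37.6°) tan(+5.100°) = 0.0687, h₀ = 1.5020 rad.
Bracket: h₀ sin ϕ sin δ + cos ϕ cos δ sin h₀ = 1.5020×-0.61015×0.08889 + 0.79229×0.99604×0.99764 = -0.081463 + 0.787290 = 0.705827.
Q̄ = (S_0/π) × [bracket] = (1361/π) × 0.705827 = 305.78 W/m².
Ratio Q̄_A / Q̄_B = 43.641 / 305.78 = 0.1427.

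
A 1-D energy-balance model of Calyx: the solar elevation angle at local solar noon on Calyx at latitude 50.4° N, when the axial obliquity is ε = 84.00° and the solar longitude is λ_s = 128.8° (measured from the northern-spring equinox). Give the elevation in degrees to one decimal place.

Solar declination: sin δ = sin ε · sin λ_s = sin 84.00° × sin 128.8° = 0.77507, so δ = +50.811°.
At local noon the hour angle is zero, so the zenith angle equals |φ − δ| = |+50.4° − (+50.811°)| = 0.411°.
Elevation = 90° − 0.411° = 89.6°.

89.6°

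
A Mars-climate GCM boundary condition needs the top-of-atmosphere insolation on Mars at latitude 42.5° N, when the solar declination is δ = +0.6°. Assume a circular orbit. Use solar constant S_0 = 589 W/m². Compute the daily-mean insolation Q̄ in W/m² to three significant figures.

Q̄ ≈ 140 W/m²

cos h₀ = −tan(+42.5°) tan(+0.600°) = -0.0096, h₀ = 1.5804 rad.
Bracket: h₀ sin ϕ sin δ + cos ϕ cos δ sin h₀ = 1.5804×0.67559×0.01047 + 0.73728×0.99995×0.99995 = 0.011179 + 0.737206 = 0.748385.
Q̄ = (S_0/π) × [bracket] = (589/π) × 0.748385 = 140.3 W/m².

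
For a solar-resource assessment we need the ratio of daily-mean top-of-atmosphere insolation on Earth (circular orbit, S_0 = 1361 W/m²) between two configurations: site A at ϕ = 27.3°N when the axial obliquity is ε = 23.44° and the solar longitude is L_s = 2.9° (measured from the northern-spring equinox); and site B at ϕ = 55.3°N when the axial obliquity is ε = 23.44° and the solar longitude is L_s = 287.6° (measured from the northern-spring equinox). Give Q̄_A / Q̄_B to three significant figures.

— Configuration A (ϕ=+27.3°):
Solar declination: sin δ = sin ε · sin L_s = sin 23.44° × sin 2.9° = 0.02013, so δ = +1.153°.
cos h₀ = −tan(+27.3°) tan(+1.153°) = -0.0104, h₀ = 1.5812 rad.
Bracket: h₀ sin ϕ sin δ + cos ϕ cos δ sin h₀ = 1.5812×0.45865×0.02013 + 0.88862×0.99980×0.99995 = 0.014599 + 0.888398 = 0.902997.
Q̄ = (S_0/π) × [bracket] = (1361/π) × 0.902997 = 391.20 W/m².
— Configuration B (ϕ=+55.3°):
Solar declination: sin δ = sin ε · sin L_s = sin 23.44° × sin 287.6° = -0.37917, so δ = -22.282°.
cos h₀ = −tan(+55.3°) tan(-22.282°) = 0.5918, h₀ = 0.9375 rad.
Bracket: h₀ sin ϕ sin δ + cos ϕ cos δ sin h₀ = 0.9375×0.82214×-0.37917 + 0.56928×0.92533×0.80610 = -0.292248 + 0.424631 = 0.132383.
Q̄ = (S_0/π) × [bracket] = (1361/π) × 0.132383 = 57.351 W/m².
Ratio Q̄_A / Q̄_B = 391.20 / 57.351 = 6.821.

Q̄_A / Q̄_B ≈ 6.82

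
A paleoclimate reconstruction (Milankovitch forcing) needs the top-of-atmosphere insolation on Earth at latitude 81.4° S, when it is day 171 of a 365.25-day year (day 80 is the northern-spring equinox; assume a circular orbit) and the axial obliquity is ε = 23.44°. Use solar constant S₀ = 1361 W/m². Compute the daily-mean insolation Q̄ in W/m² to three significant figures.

Solar longitude: λ_s = 360° × (171 − 80)/365.25 = 89.692°.
sin δ = sin 23.44° × sin 89.692° = 0.39778, so δ = +23.440°.
cos H₀ = −tan(-81.4°) tan(+23.440°) = 2.8668 ≥ 1 ⇒ polar night, H₀ = 0 and Q̄ = 0.

Q̄ ≈ 0.00 W/m²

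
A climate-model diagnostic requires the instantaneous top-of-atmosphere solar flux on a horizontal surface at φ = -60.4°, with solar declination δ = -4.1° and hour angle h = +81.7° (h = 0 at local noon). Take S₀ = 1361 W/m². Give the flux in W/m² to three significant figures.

cos θ_z = sin φ sin δ + cos φ cos δ cos h = 0.062167 + 0.071121 = 0.133288.
Flux = S₀ · cos θ_z = 1361 × 0.133288 = 181.4 W/m².

181 W/m²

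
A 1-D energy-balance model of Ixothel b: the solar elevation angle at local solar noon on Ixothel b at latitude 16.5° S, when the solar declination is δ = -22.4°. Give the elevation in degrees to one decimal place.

At local noon the hour angle is zero, so the zenith angle equals |φ − δ| = |-16.5° − (-22.400°)| = 5.900°.
Elevation = 90° − 5.900° = 84.1°.

84.1°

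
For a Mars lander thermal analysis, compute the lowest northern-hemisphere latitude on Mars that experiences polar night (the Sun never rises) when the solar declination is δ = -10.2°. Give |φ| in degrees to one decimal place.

Polar night requires cos H₀ = −tan φ tan δ ≥ 1, i.e. tan φ tan δ ≤ −1.
The boundary is |tan φ| · |tan δ| = 1, so |φ| = 90° − |δ| = 90° − 10.2° = 79.8° in the northern hemisphere.

|φ| = 79.8°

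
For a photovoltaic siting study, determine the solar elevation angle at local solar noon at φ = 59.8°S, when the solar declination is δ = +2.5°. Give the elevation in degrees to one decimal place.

27.7°

At local noon the hour angle is zero, so the zenith angle equals |φ − δ| = |-59.8° − (+2.500°)| = 62.300°.
Elevation = 90° − 62.300° = 27.7°.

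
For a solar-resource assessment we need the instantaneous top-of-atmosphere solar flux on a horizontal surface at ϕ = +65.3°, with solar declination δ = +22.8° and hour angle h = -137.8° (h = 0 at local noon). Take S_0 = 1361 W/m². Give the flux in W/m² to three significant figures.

cos θ_z = sin ϕ sin δ + cos ϕ cos δ cos h = 0.352061 + -0.285370 = 0.066691.
Flux = S_0 · cos θ_z = 1361 × 0.066691 = 90.77 W/m².

90.8 W/m²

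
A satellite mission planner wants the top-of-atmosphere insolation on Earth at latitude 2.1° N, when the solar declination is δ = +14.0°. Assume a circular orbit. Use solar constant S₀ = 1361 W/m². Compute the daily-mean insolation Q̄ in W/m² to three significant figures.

Q̄ ≈ 426 W/m²

cos H₀ = −tan(+2.1°) tan(+14.000°) = -0.0091, H₀ = 1.5799 rad.
Bracket: H₀ sin φ sin δ + cos φ cos δ sin H₀ = 1.5799×0.03664×0.24192 + 0.99933×0.97030×0.99996 = 0.014004 + 0.969611 = 0.983615.
Q̄ = (S₀/π) × [bracket] = (1361/π) × 0.983615 = 426.1 W/m².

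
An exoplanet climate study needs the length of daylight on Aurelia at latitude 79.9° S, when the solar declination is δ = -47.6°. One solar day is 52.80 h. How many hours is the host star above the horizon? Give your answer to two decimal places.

52.80 h

Sunrise equation: cos H₀ = −tan φ · tan δ = -6.1481 ≤ −1, so the host star never sets (polar day) and H₀ = π.
Daylight = 2H₀/(2π) × 52.80 h = (3.1416/π) × 52.80 = 52.80 h.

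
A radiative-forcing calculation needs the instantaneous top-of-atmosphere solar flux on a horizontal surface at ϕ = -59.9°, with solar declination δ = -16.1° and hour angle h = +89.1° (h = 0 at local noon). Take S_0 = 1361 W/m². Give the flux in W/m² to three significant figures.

337 W/m²

cos θ_z = sin ϕ sin δ + cos ϕ cos δ cos h = 0.239919 + 0.007568 = 0.247487.
Flux = S_0 · cos θ_z = 1361 × 0.247487 = 336.8 W/m².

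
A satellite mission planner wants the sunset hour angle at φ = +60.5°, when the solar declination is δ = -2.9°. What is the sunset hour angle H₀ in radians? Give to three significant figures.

cos H₀ = −tan φ · tan δ = −tan(+60.5°) × tan(-2.900°) = 0.0895, so H₀ = 1.4811 rad = 84.86°.

H₀ = 1.48 rad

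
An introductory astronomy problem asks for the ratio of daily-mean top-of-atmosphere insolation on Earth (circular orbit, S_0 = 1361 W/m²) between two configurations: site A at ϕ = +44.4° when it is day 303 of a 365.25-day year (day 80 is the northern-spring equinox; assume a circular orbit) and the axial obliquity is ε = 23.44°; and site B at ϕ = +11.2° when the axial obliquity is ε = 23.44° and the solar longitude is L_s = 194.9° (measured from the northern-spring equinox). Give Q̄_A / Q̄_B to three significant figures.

Q̄_A / Q̄_B ≈ 0.460

— Configuration A (ϕ=+44.4°):
Solar longitude: L_s = 360° × (303 − 80)/365.25 = 219.795°.
sin δ = sin 23.44° × sin 219.795° = -0.25460, so δ = -14.750°.
cos h₀ = −tan(+44.4°) tan(-14.750°) = 0.2578, h₀ = 1.3100 rad.
Bracket: h₀ sin ϕ sin δ + cos ϕ cos δ sin h₀ = 1.3100×0.69966×-0.25460 + 0.71447×0.96705×0.96619 = -0.233355 + 0.667568 = 0.434213.
Q̄ = (S_0/π) × [bracket] = (1361/π) × 0.434213 = 188.11 W/m².
— Configuration B (ϕ=+11.2°):
Solar declination: sin δ = sin ε · sin L_s = sin 23.44° × sin 194.9° = -0.10228, so δ = -5.871°.
cos h₀ = −tan(+11.2°) tan(-5.871°) = 0.0204, h₀ = 1.5504 rad.
Bracket: h₀ sin ϕ sin δ + cos ϕ cos δ sin h₀ = 1.5504×0.19423×-0.10228 + 0.98096×0.99476×0.99979 = -0.030800 + 0.975615 = 0.944815.
Q̄ = (S_0/π) × [bracket] = (1361/π) × 0.944815 = 409.31 W/m².
Ratio Q̄_A / Q̄_B = 188.11 / 409.31 = 0.4596.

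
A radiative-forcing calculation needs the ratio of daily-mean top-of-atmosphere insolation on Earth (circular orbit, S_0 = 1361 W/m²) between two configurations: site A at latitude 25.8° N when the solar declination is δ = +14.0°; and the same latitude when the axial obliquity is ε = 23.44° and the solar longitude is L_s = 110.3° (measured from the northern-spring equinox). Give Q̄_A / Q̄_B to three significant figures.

Q̄_A / Q̄_B ≈ 0.945

— Configuration A (ϕ=+25.8°):
cos h₀ = −tan(+25.8°) tan(+14.000°) = -0.1205, h₀ = 1.6916 rad.
Bracket: h₀ sin ϕ sin δ + cos ϕ cos δ sin h₀ = 1.6916×0.43523×0.24192 + 0.90032×0.97030×0.99271 = 0.178110 + 0.867212 = 1.045322.
Q̄ = (S_0/π) × [bracket] = (1361/π) × 1.045322 = 452.85 W/m².
— Configuration B (ϕ=+25.8°):
Solar declination: sin δ = sin ε · sin L_s = sin 23.44° × sin 110.3° = 0.37308, so δ = +21.906°.
cos h₀ = −tan(+25.8°) tan(+21.906°) = -0.1944, h₀ = 1.7664 rad.
Bracket: h₀ sin ϕ sin δ + cos ϕ cos δ sin h₀ = 1.7664×0.43523×0.37308 + 0.90032×0.92780×0.98092 = 0.286820 + 0.819379 = 1.106199.
Q̄ = (S_0/π) × [bracket] = (1361/π) × 1.106199 = 479.23 W/m².
Ratio Q̄_A / Q̄_B = 452.85 / 479.23 = 0.9450.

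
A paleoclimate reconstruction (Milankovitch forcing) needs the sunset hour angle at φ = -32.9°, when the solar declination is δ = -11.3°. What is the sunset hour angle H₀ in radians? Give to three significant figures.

cos H₀ = −tan φ · tan δ = −tan(-32.9°) × tan(-11.300°) = -0.1293, so H₀ = 1.7004 rad = 97.43°.

H₀ = 1.70 rad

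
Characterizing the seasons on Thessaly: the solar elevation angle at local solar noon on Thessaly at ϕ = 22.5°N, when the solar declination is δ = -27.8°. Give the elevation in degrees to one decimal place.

39.7°

At local noon the hour angle is zero, so the zenith angle equals |ϕ − δ| = |+22.5° − (-27.800°)| = 50.300°.
Elevation = 90° − 50.300° = 39.7°.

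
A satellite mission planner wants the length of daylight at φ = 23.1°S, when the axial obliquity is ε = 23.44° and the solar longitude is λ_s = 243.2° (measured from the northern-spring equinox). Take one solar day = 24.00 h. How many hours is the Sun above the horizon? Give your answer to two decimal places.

Solar declination: sin δ = sin ε · sin λ_s = sin 23.44° × sin 243.2° = -0.35506, so δ = -20.797°.
cos H₀ = −tan φ · tan δ = −tan(-23.1°) × tan(-20.797°) = -0.1620, so H₀ = 1.7335 rad = 99.32°.
Daylight = 2H₀/(2π) × 24.00 h = (1.7335/π) × 24.00 = 13.24 h.

13.24 h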